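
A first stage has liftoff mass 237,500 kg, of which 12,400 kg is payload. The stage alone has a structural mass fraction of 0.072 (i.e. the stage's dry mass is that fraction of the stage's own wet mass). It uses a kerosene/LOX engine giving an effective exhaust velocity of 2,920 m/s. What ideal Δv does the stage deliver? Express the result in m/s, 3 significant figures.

Δv ≈ 6180 m/s

Stage wet mass = m₀ − payload = 237,500 − 12,400 = 225,100 kg.
Stage dry mass = ε × stage wet mass = 0.072 × 225,100 = 16,207.2 kg.
Burnout mass m_f = stage dry + payload = 16,207.2 + 12,400 = 28,607.2 kg.
By the Tsiolkovsky rocket equation, Δv = v_e · ln(237,500/28,607.2) = 2920.0 × ln(8.302) = 2920.0 × 2.1165 ≈ 6180 m/s.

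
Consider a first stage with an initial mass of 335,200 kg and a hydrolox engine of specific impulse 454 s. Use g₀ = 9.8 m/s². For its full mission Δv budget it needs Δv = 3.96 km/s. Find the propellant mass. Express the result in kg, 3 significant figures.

propellant mass ≈ 198000 kg

v_e = Isp · g₀ = 454 × 9.8 = 4449.2 m/s.
m₀/m_f = exp(Δv / v_e) = exp(3960 / 4449.2) = exp(0.8900) = 2.4352.
m_f = 335,200 / 2.4352 = 137,648 kg, so propellant = m₀ − m_f = 335,200 − 137,648 = 197,552 kg.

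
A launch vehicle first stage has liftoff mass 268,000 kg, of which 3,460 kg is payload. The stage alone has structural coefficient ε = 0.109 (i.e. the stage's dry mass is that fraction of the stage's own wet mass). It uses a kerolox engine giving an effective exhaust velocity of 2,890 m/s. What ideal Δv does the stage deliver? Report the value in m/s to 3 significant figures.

Δv ≈ 6120 m/s

Stage wet mass = m₀ − payload = 268,000 − 3,460 = 264,540 kg.
Stage dry mass = ε × stage wet mass = 0.109 × 264,540 = 28,834.9 kg.
Burnout mass m_f = stage dry + payload = 28,834.9 + 3,460 = 32,294.9 kg.
Δv = v_e · ln(268,000/32,294.9) = 2890.0 × ln(8.299) = 2890.0 × 2.1161 ≈ 6115 m/s.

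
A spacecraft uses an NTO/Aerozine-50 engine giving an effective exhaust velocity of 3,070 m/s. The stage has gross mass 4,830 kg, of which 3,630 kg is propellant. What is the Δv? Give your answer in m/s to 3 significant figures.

m_f = m₀ − m_prop = 4,830 − 3,630 = 1,200 kg.
Using Δv = v_e ln(m₀/m_f): Δv = v_e · ln(m₀/m_f) = 3070.0 × ln(4.025) = 3070.0 × 1.3925 ≈ 4275.1 m/s.

Δv ≈ 4280 m/s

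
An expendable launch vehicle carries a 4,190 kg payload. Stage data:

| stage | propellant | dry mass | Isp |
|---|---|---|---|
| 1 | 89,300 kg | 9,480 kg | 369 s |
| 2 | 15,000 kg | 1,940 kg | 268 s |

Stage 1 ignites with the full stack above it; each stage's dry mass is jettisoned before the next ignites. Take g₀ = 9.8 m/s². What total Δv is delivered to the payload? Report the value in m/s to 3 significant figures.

Δv ≈ 8190 m/s

Ignition mass of stage 1 = 89,300+9,480 + 15,000+1,940 + 4,190 = 119,910 kg.
Stage 1: m₀ = 119,910 kg, m_f = 119,910 − 89,300 = 30,610 kg; Δv = 369×9.8×ln(3.917) = 3616.2×1.3654 ≈ 4938 m/s.
Stage 2: m₀ = 21,130 kg, m_f = 21,130 − 15,000 = 6,130 kg; Δv = 268×9.8×ln(3.447) = 2626.4×1.2375 ≈ 3250 m/s.
Total Δv = 4938 + 3250 = 8188 m/s.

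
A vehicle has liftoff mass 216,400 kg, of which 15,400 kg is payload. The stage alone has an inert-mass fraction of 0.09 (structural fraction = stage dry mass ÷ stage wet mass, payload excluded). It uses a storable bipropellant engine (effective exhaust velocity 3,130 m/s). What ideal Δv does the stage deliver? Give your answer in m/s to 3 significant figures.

Stage wet mass = m₀ − payload = 216,400 − 15,400 = 201,000 kg.
Stage dry mass = ε × stage wet mass = 0.09 × 201,000 = 18,090 kg.
Burnout mass m_f = stage dry + payload = 18,090 + 15,400 = 33,490 kg.
By the Tsiolkovsky rocket equation, Δv = v_e · ln(216,400/33,490) = 3130.0 × ln(6.462) = 3130.0 × 1.8659 ≈ 5840 m/s.

Δv ≈ 5840 m/s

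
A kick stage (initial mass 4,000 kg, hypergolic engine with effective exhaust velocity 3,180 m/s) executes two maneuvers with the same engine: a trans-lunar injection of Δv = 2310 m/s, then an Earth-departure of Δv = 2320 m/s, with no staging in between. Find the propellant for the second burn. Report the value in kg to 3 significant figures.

After the first burn: m = 4000 × exp(−2310/3180.0) = 4000 × 0.48364 = 1,934.56 kg.
After the second burn: m = 1,934.56 × exp(−2320/3180.0) = 1,934.56 × 0.48212 = 932.69 kg.
Second-burn propellant = 1,934.56 − 932.69 = 1,001.87 kg.

propellant for the second burn ≈ 1000 kg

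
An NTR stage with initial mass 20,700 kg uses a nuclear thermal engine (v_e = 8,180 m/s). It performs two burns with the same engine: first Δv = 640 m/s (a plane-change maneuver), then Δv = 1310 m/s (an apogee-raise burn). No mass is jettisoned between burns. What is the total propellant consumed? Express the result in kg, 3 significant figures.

After the first burn: m = 20700 × exp(−640/8180.0) = 20700 × 0.92474 = 19,142.1 kg.
After the second burn: m = 19,142.1 × exp(−1310/8180.0) = 19,142.1 × 0.85202 = 16,309.5 kg.
Total propellant = m₀ − m_final = 20700 − 16,309.5 = 4,390.5 kg.

total propellant consumed ≈ 4390 kg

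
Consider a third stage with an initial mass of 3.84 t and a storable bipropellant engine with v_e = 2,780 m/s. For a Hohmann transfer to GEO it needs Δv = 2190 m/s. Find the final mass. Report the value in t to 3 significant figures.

From the ideal rocket equation, m₀/m_f = exp(Δv / v_e) = exp(2190 / 2780.0) = exp(0.7878) = 2.1985.
m_f = m₀ / 2.1985 = 3.84 / 2.1985 = 1.74665 t.

final mass ≈ 1.75 t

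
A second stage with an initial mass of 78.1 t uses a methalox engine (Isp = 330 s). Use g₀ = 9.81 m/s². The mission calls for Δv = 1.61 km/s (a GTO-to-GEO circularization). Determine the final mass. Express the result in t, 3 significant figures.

v_e = Isp · g₀ = 330 × 9.81 = 3237.3 m/s.
From the ideal rocket equation, m₀/m_f = exp(Δv / v_e) = exp(1610 / 3237.3) = exp(0.4973) = 1.6443.
m_f = m₀ / 1.6443 = 78.1 / 1.6443 = 47.4974 t.

final mass ≈ 47.5 t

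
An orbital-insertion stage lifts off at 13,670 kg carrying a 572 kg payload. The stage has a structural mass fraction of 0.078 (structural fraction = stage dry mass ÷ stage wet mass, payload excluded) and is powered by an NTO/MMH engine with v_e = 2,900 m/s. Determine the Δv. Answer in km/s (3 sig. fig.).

Δv ≈ 6.23 km/s

Stage wet mass = m₀ − payload = 13,670 − 572 = 13,098 kg.
Stage dry mass = ε × stage wet mass = 0.078 × 13,098 = 1,021.64 kg.
Burnout mass m_f = stage dry + payload = 1,021.64 + 572 = 1,593.64 kg.
By the Tsiolkovsky rocket equation, Δv = v_e · ln(13,670/1,593.64) = 2900.0 × ln(8.578) = 2900.0 × 2.1492 ≈ 6233 m/s.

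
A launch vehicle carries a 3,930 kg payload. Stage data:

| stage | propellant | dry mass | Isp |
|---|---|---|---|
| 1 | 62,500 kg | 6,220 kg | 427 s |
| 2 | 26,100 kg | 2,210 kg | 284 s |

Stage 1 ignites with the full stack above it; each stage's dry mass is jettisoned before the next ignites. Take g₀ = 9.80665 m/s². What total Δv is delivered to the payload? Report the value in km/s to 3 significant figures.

Δv ≈ 8.66 km/s

Ignition mass of stage 1 = 62,500+6,220 + 26,100+2,210 + 3,930 = 100,960 kg.
Stage 1: m₀ = 100,960 kg, m_f = 100,960 − 62,500 = 38,460 kg; Δv = 427×9.80665×ln(2.625) = 4187.4×0.9651 ≈ 4041 m/s.
Stage 2: m₀ = 32,240 kg, m_f = 32,240 − 26,100 = 6,140 kg; Δv = 284×9.80665×ln(5.251) = 2785.1×1.6584 ≈ 4619 m/s.
Total Δv = 4041 + 4619 = 8660 m/s.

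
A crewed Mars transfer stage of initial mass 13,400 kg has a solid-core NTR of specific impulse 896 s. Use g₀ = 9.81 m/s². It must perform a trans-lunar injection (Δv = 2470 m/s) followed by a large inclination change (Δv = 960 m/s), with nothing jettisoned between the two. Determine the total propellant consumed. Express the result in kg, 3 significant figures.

total propellant consumed ≈ 4330 kg

v_e = Isp · g₀ = 896 × 9.81 = 8789.8 m/s.
After the first burn: m = 13400 × exp(−2470/8789.8) = 13400 × 0.75502 = 10,117.3 kg.
After the second burn: m = 10,117.3 × exp(−960/8789.8) = 10,117.3 × 0.89653 = 9,070.46 kg.
Total propellant = m₀ − m_final = 13400 − 9,070.46 = 4,329.54 kg.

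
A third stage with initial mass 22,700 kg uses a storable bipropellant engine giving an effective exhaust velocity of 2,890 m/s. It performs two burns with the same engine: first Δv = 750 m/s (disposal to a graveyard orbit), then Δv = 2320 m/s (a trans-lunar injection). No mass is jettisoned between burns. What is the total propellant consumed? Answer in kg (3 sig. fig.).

total propellant consumed ≈ 14900 kg

After the first burn: m = 22700 × exp(−750/2890.0) = 22700 × 0.77143 = 17,511.5 kg.
After the second burn: m = 17,511.5 × exp(−2320/2890.0) = 17,511.5 × 0.44809 = 7,846.73 kg.
Total propellant = m₀ − m_final = 22700 − 7,846.73 = 14,853.27 kg.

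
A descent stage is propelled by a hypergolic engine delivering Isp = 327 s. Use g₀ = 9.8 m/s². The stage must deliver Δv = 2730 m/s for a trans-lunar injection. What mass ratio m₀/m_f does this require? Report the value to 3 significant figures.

mass ratio ≈ 2.34

v_e = Isp · g₀ = 327 × 9.8 = 3204.6 m/s.
From the ideal rocket equation, m₀/m_f = exp(Δv / v_e) = exp(2730 / 3204.6) = exp(0.8519) = 2.3441.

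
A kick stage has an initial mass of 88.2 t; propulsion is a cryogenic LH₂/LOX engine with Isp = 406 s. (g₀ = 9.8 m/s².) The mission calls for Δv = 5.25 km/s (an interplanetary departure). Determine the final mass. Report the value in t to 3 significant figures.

final mass ≈ 23.6 t

v_e = Isp · g₀ = 406 × 9.8 = 3978.8 m/s.
Rocket equation: m₀/m_f = exp(Δv / v_e) = exp(5250 / 3978.8) = exp(1.3195) = 3.7415.
m_f = m₀ / 3.7415 = 88.2 / 3.7415 = 23.5734 t.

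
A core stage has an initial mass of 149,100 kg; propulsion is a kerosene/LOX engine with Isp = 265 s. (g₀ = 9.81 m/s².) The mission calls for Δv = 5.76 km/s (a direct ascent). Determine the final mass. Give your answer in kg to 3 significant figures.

v_e = Isp · g₀ = 265 × 9.81 = 2599.7 m/s.
Rocket equation: m₀/m_f = exp(Δv / v_e) = exp(5760 / 2599.7) = exp(2.2157) = 9.1677.
m_f = m₀ / 9.1677 = 149,100 / 9.1677 = 16,263.6 kg.

final mass ≈ 16300 kg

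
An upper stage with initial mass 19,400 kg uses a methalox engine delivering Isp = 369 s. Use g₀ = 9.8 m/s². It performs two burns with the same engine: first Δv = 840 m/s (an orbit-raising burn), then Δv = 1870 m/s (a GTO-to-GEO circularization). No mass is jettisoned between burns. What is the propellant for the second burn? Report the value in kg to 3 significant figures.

propellant for the second burn ≈ 6210 kg

v_e = Isp · g₀ = 369 × 9.8 = 3616.2 m/s.
After the first burn: m = 19400 × exp(−840/3616.2) = 19400 × 0.79272 = 15,378.8 kg.
After the second burn: m = 15,378.8 × exp(−1870/3616.2) = 15,378.8 × 0.59624 = 9,169.46 kg.
Second-burn propellant = 15,378.8 − 9,169.46 = 6,209.34 kg.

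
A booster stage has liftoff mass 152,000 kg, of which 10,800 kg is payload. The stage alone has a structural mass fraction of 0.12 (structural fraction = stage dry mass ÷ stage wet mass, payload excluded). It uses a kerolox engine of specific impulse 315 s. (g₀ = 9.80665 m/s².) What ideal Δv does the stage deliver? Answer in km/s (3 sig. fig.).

Δv ≈ 5.25 km/s

Stage wet mass = m₀ − payload = 152,000 − 10,800 = 141,200 kg.
Stage dry mass = ε × stage wet mass = 0.12 × 141,200 = 16,944 kg.
Burnout mass m_f = stage dry + payload = 16,944 + 10,800 = 27,744 kg.
v_e = Isp · g₀ = 315 × 9.80665 = 3089.1 m/s.
Δv = v_e · ln(152,000/27,744) = 3089.1 × ln(5.479) = 3089.1 × 1.7009 ≈ 5254 m/s.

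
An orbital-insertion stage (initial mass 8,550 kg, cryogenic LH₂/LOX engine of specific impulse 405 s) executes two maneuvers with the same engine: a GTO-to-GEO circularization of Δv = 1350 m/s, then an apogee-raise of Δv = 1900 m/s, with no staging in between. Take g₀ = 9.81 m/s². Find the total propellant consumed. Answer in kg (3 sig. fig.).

v_e = Isp · g₀ = 405 × 9.81 = 3973.1 m/s.
After the first burn: m = 8550 × exp(−1350/3973.1) = 8550 × 0.71192 = 6,086.92 kg.
After the second burn: m = 6,086.92 × exp(−1900/3973.1) = 6,086.92 × 0.61988 = 3,773.16 kg.
Total propellant = m₀ − m_final = 8550 − 3,773.16 = 4,776.84 kg.

total propellant consumed ≈ 4780 kg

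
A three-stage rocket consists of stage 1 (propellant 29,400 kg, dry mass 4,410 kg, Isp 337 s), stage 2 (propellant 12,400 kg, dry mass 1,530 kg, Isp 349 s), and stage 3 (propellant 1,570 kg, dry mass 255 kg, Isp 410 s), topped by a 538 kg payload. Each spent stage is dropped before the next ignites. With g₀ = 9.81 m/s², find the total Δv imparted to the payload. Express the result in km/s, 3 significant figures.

Ignition mass of stage 1 = 29,400+4,410 + 12,400+1,530 + 1,570+255 + 538 = 50,103 kg.
Stage 1: m₀ = 50,103 kg, m_f = 50,103 − 29,400 = 20,703 kg; Δv = 337×9.81×ln(2.42) = 3306.0×0.8838 ≈ 2922 m/s.
Stage 2: m₀ = 16,293 kg, m_f = 16,293 − 12,400 = 3,893 kg; Δv = 349×9.81×ln(4.185) = 3423.7×1.4316 ≈ 4901 m/s.
Stage 3: m₀ = 2,363 kg, m_f = 2,363 − 1,570 = 793 kg; Δv = 410×9.81×ln(2.98) = 4022.1×1.0919 ≈ 4392 m/s.
Total Δv = 2922 + 4901 + 4392 = 12215 m/s.

Δv ≈ 12.2 km/s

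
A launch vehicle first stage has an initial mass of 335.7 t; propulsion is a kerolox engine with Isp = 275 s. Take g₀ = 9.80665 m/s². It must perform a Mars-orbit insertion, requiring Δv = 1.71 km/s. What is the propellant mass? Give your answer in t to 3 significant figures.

propellant mass ≈ 158 t

v_e = Isp · g₀ = 275 × 9.80665 = 2696.8 m/s.
m₀/m_f = exp(Δv / v_e) = exp(1710 / 2696.8) = exp(0.6341) = 1.8853.
m_f = 335.7 / 1.8853 = 178.062 t, so propellant = m₀ − m_f = 335.7 − 178.062 = 157.638 t.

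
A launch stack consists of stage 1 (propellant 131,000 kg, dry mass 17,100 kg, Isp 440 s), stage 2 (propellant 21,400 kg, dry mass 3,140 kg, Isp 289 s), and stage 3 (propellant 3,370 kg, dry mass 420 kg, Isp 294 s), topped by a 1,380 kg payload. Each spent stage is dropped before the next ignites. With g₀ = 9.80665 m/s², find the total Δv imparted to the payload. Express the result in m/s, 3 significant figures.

Δv ≈ 12400 m/s

Ignition mass of stage 1 = 131,000+17,100 + 21,400+3,140 + 3,370+420 + 1,380 = 177,810 kg.
Stage 1: m₀ = 177,810 kg, m_f = 177,810 − 131,000 = 46,810 kg; Δv = 440×9.80665×ln(3.799) = 4314.9×1.3346 ≈ 5759 m/s.
Stage 2: m₀ = 29,710 kg, m_f = 29,710 − 21,400 = 8,310 kg; Δv = 289×9.80665×ln(3.575) = 2834.1×1.2740 ≈ 3611 m/s.
Stage 3: m₀ = 5,170 kg, m_f = 5,170 − 3,370 = 1,800 kg; Δv = 294×9.80665×ln(2.872) = 2883.2×1.0551 ≈ 3042 m/s.
Total Δv = 5759 + 3611 + 3042 = 12412 m/s.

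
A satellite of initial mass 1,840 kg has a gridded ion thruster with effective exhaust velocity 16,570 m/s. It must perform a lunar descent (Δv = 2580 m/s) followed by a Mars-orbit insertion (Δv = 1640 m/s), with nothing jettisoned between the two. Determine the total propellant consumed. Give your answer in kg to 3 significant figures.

After the first burn: m = 1840 × exp(−2580/16570.0) = 1840 × 0.85581 = 1,574.69 kg.
After the second burn: m = 1,574.69 × exp(−1640/16570.0) = 1,574.69 × 0.90577 = 1,426.31 kg.
Total propellant = m₀ − m_final = 1840 − 1,426.31 = 413.69 kg.

total propellant consumed ≈ 414 kg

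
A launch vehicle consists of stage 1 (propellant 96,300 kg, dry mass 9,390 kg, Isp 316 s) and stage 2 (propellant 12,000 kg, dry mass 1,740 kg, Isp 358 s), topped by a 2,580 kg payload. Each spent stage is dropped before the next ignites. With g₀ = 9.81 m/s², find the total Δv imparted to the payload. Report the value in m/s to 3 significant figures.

Ignition mass of stage 1 = 96,300+9,390 + 12,000+1,740 + 2,580 = 122,010 kg.
Stage 1: m₀ = 122,010 kg, m_f = 122,010 − 96,300 = 25,710 kg; Δv = 316×9.81×ln(4.746) = 3100.0×1.5572 ≈ 4827 m/s.
Stage 2: m₀ = 16,320 kg, m_f = 16,320 − 12,000 = 4,320 kg; Δv = 358×9.81×ln(3.778) = 3512.0×1.3291 ≈ 4668 m/s.
Total Δv = 4827 + 4668 = 9495 m/s.

Δv ≈ 9500 m/s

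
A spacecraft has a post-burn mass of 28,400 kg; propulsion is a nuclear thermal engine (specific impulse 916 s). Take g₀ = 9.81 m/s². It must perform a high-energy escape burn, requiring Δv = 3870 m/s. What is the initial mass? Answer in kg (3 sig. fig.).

v_e = Isp · g₀ = 916 × 9.81 = 8986.0 m/s.
Using Δv = v_e ln(m₀/m_f): m₀/m_f = exp(Δv / v_e) = exp(3870 / 8986.0) = exp(0.4307) = 1.5383.
m₀ = m_f × 1.5383 = 28,400 × 1.5383 = 43,687.7 kg.

initial mass ≈ 43700 kg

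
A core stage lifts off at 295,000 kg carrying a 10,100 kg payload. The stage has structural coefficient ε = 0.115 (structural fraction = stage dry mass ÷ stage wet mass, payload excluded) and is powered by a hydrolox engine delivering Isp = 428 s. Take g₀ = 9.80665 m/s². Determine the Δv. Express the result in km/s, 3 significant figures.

Stage wet mass = m₀ − payload = 295,000 − 10,100 = 284,900 kg.
Stage dry mass = ε × stage wet mass = 0.115 × 284,900 = 32,763.5 kg.
Burnout mass m_f = stage dry + payload = 32,763.5 + 10,100 = 42,863.5 kg.
v_e = Isp · g₀ = 428 × 9.80665 = 4197.2 m/s.
By the Tsiolkovsky rocket equation, Δv = v_e · ln(295,000/42,863.5) = 4197.2 × ln(6.882) = 4197.2 × 1.9290 ≈ 8096 m/s.

Δv ≈ 8.10 km/s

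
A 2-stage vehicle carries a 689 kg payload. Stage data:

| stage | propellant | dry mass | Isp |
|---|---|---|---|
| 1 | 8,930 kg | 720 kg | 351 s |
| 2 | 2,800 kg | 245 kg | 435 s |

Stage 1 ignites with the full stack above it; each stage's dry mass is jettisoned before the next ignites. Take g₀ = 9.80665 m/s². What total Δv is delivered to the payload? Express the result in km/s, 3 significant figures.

Ignition mass of stage 1 = 8,930+720 + 2,800+245 + 689 = 13,384 kg.
Stage 1: m₀ = 13,384 kg, m_f = 13,384 − 8,930 = 4,454 kg; Δv = 351×9.80665×ln(3.005) = 3442.1×1.1003 ≈ 3787 m/s.
Stage 2: m₀ = 3,734 kg, m_f = 3,734 − 2,800 = 934 kg; Δv = 435×9.80665×ln(3.998) = 4265.9×1.3858 ≈ 5911 m/s.
Total Δv = 3787 + 5911 = 9698 m/s.

Δv ≈ 9.70 km/s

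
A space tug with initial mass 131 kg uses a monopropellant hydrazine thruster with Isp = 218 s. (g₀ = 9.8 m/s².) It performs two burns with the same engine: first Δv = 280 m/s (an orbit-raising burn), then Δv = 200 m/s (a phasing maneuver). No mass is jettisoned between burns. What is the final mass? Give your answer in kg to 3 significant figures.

final mass ≈ 105 kg

v_e = Isp · g₀ = 218 × 9.8 = 2136.4 m/s.
After the first burn: m = 131 × exp(−280/2136.4) = 131 × 0.87716 = 114.908 kg.
After the second burn: m = 114.908 × exp(−200/2136.4) = 114.908 × 0.91063 = 104.639 kg.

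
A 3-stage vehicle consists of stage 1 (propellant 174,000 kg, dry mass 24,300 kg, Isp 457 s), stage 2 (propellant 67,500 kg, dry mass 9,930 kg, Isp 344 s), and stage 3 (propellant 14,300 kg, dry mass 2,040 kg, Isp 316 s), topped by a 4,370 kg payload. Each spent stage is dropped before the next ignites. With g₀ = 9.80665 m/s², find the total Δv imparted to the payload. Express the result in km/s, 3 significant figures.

Δv ≈ 11.5 km/s

Ignition mass of stage 1 = 174,000+24,300 + 67,500+9,930 + 14,300+2,040 + 4,370 = 296,440 kg.
Stage 1: m₀ = 296,440 kg, m_f = 296,440 − 174,000 = 122,440 kg; Δv = 457×9.80665×ln(2.421) = 4481.6×0.8842 ≈ 3963 m/s.
Stage 2: m₀ = 98,140 kg, m_f = 98,140 − 67,500 = 30,640 kg; Δv = 344×9.80665×ln(3.203) = 3373.5×1.1641 ≈ 3927 m/s.
Stage 3: m₀ = 20,710 kg, m_f = 20,710 − 14,300 = 6,410 kg; Δv = 316×9.80665×ln(3.231) = 3098.9×1.1728 ≈ 3634 m/s.
Total Δv = 3963 + 3927 + 3634 = 11524 m/s.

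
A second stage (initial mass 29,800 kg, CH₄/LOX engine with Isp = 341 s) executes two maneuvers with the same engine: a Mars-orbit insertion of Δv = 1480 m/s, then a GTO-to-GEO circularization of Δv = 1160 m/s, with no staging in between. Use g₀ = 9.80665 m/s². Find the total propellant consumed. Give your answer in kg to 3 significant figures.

v_e = Isp · g₀ = 341 × 9.80665 = 3344.1 m/s.
After the first burn: m = 29800 × exp(−1480/3344.1) = 29800 × 0.64238 = 19,142.9 kg.
After the second burn: m = 19,142.9 × exp(−1160/3344.1) = 19,142.9 × 0.70689 = 13,531.9 kg.
Total propellant = m₀ − m_final = 29800 − 13,531.9 = 16,268.1 kg.

total propellant consumed ≈ 16300 kg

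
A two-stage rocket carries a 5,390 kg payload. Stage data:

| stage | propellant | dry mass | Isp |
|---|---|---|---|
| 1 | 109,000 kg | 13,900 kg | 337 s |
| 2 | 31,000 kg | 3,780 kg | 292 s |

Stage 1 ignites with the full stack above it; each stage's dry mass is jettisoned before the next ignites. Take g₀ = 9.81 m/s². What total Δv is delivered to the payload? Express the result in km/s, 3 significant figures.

Ignition mass of stage 1 = 109,000+13,900 + 31,000+3,780 + 5,390 = 163,070 kg.
Stage 1: m₀ = 163,070 kg, m_f = 163,070 − 109,000 = 54,070 kg; Δv = 337×9.81×ln(3.016) = 3306.0×1.1039 ≈ 3649 m/s.
Stage 2: m₀ = 40,170 kg, m_f = 40,170 − 31,000 = 9,170 kg; Δv = 292×9.81×ln(4.381) = 2864.5×1.4772 ≈ 4231 m/s.
Total Δv = 3649 + 4231 = 7880 m/s.

Δv ≈ 7.88 km/s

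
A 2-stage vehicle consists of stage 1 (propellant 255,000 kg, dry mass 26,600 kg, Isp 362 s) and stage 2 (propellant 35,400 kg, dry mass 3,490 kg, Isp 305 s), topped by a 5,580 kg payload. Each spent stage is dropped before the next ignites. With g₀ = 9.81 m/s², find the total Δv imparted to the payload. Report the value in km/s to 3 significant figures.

Ignition mass of stage 1 = 255,000+26,600 + 35,400+3,490 + 5,580 = 326,070 kg.
Stage 1: m₀ = 326,070 kg, m_f = 326,070 − 255,000 = 71,070 kg; Δv = 362×9.81×ln(4.588) = 3551.2×1.5234 ≈ 5410 m/s.
Stage 2: m₀ = 44,470 kg, m_f = 44,470 − 35,400 = 9,070 kg; Δv = 305×9.81×ln(4.903) = 2992.1×1.5898 ≈ 4757 m/s.
Total Δv = 5410 + 4757 = 10167 m/s.

Δv ≈ 10.2 km/s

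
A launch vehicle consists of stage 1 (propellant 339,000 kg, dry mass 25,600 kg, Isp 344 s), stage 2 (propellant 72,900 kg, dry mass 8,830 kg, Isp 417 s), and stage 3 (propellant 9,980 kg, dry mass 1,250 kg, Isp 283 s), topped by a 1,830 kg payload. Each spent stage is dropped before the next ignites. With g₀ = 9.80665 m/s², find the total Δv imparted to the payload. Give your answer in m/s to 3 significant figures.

Ignition mass of stage 1 = 339,000+25,600 + 72,900+8,830 + 9,980+1,250 + 1,830 = 459,390 kg.
Stage 1: m₀ = 459,390 kg, m_f = 459,390 − 339,000 = 120,390 kg; Δv = 344×9.80665×ln(3.816) = 3373.5×1.3392 ≈ 4518 m/s.
Stage 2: m₀ = 94,790 kg, m_f = 94,790 − 72,900 = 21,890 kg; Δv = 417×9.80665×ln(4.33) = 4089.4×1.4656 ≈ 5994 m/s.
Stage 3: m₀ = 13,060 kg, m_f = 13,060 − 9,980 = 3,080 kg; Δv = 283×9.80665×ln(4.24) = 2775.3×1.4446 ≈ 4009 m/s.
Total Δv = 4518 + 5994 + 4009 = 14521 m/s.

Δv ≈ 14500 m/s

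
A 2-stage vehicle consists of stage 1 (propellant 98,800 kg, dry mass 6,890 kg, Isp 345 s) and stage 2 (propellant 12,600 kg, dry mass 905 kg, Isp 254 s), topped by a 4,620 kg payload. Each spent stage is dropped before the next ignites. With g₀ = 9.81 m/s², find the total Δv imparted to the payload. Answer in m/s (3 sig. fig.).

Ignition mass of stage 1 = 98,800+6,890 + 12,600+905 + 4,620 = 123,815 kg.
Stage 1: m₀ = 123,815 kg, m_f = 123,815 − 98,800 = 25,015 kg; Δv = 345×9.81×ln(4.95) = 3384.5×1.5993 ≈ 5413 m/s.
Stage 2: m₀ = 18,125 kg, m_f = 18,125 − 12,600 = 5,525 kg; Δv = 254×9.81×ln(3.281) = 2491.7×1.1880 ≈ 2960 m/s.
Total Δv = 5413 + 2960 = 8373 m/s.

Δv ≈ 8370 m/s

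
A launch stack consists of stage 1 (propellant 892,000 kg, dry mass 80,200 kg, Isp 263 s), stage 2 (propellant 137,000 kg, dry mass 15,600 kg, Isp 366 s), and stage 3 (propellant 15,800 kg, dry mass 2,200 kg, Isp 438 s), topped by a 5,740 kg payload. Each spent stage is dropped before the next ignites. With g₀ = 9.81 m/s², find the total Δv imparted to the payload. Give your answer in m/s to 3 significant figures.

Δv ≈ 14000 m/s

Ignition mass of stage 1 = 892,000+80,200 + 137,000+15,600 + 15,800+2,200 + 5,740 = 1,148,540 kg.
Stage 1: m₀ = 1,148,540 kg, m_f = 1,148,540 − 892,000 = 256,540 kg; Δv = 263×9.81×ln(4.477) = 2580.0×1.4990 ≈ 3867 m/s.
Stage 2: m₀ = 176,340 kg, m_f = 176,340 − 137,000 = 39,340 kg; Δv = 366×9.81×ln(4.482) = 3590.5×1.5002 ≈ 5386 m/s.
Stage 3: m₀ = 23,740 kg, m_f = 23,740 − 15,800 = 7,940 kg; Δv = 438×9.81×ln(2.99) = 4296.8×1.0952 ≈ 4706 m/s.
Total Δv = 3867 + 5386 + 4706 = 13959 m/s.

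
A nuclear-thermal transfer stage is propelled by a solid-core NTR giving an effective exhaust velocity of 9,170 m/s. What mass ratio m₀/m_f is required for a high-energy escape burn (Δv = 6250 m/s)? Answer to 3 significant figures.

mass ratio ≈ 1.98

m₀/m_f = exp(Δv / v_e) = exp(6250 / 9170.0) = exp(0.6816) = 1.9770.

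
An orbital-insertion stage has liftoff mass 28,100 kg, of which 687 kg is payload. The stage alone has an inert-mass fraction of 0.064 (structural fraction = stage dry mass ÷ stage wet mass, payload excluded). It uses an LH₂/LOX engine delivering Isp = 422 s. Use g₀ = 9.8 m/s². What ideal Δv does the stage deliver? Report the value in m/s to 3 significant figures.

Δv ≈ 10100 m/s

Stage wet mass = m₀ − payload = 28,100 − 687 = 27,413 kg.
Stage dry mass = ε × stage wet mass = 0.064 × 27,413 = 1,754.43 kg.
Burnout mass m_f = stage dry + payload = 1,754.43 + 687 = 2,441.43 kg.
v_e = Isp · g₀ = 422 × 9.8 = 4135.6 m/s.
Δv = v_e · ln(28,100/2,441.43) = 4135.6 × ln(11.51) = 4135.6 × 2.4432 ≈ 10104 m/s.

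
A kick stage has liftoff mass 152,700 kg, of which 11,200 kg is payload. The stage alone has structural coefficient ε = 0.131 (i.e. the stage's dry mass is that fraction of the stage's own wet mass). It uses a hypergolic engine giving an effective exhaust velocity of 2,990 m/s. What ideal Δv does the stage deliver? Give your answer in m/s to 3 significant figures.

Δv ≈ 4890 m/s

Stage wet mass = m₀ − payload = 152,700 − 11,200 = 141,500 kg.
Stage dry mass = ε × stage wet mass = 0.131 × 141,500 = 18,536.5 kg.
Burnout mass m_f = stage dry + payload = 18,536.5 + 11,200 = 29,736.5 kg.
Δv = v_e · ln(152,700/29,736.5) = 2990.0 × ln(5.135) = 2990.0 × 1.6361 ≈ 4892 m/s.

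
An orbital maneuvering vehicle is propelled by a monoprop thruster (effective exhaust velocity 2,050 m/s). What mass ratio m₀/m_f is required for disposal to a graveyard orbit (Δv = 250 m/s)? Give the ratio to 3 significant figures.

mass ratio ≈ 1.13

From the ideal rocket equation, m₀/m_f = exp(Δv / v_e) = exp(250 / 2050.0) = exp(0.1220) = 1.1297.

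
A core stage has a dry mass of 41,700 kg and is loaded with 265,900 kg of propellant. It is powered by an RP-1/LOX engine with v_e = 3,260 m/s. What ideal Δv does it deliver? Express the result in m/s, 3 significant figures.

m₀ = m_dry + m_prop = 41,700 + 265,900 = 307,600 kg.
From the ideal rocket equation, Δv = v_e · ln(m₀/m_f) = 3260.0 × ln(7.376) = 3260.0 × 1.9983 ≈ 6514.5 m/s.

Δv ≈ 6510 m/s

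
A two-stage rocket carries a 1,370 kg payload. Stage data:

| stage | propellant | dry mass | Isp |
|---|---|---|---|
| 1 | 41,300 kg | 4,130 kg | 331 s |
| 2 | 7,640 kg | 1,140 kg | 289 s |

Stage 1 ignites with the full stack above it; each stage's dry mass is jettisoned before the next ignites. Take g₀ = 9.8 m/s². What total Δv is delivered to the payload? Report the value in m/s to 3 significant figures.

Δv ≈ 8370 m/s

Ignition mass of stage 1 = 41,300+4,130 + 7,640+1,140 + 1,370 = 55,580 kg.
Stage 1: m₀ = 55,580 kg, m_f = 55,580 − 41,300 = 14,280 kg; Δv = 331×9.8×ln(3.892) = 3243.8×1.3590 ≈ 4408 m/s.
Stage 2: m₀ = 10,150 kg, m_f = 10,150 − 7,640 = 2,510 kg; Δv = 289×9.8×ln(4.044) = 2832.2×1.3972 ≈ 3957 m/s.
Total Δv = 4408 + 3957 = 8365 m/s.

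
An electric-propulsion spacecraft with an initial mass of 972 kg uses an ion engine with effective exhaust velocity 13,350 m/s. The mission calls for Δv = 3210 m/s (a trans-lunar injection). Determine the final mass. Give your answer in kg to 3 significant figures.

m₀/m_f = exp(Δv / v_e) = exp(3210 / 13350.0) = exp(0.2404) = 1.2718.
m_f = m₀ / 1.2718 = 972 / 1.2718 = 764.271 kg.

final mass ≈ 764 kg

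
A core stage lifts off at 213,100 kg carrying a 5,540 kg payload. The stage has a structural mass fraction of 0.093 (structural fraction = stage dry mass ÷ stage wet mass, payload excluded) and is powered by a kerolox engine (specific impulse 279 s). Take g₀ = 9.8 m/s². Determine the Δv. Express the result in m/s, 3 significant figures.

Δv ≈ 5880 m/s

Stage wet mass = m₀ − payload = 213,100 − 5,540 = 207,560 kg.
Stage dry mass = ε × stage wet mass = 0.093 × 207,560 = 19,303.1 kg.
Burnout mass m_f = stage dry + payload = 19,303.1 + 5,540 = 24,843.1 kg.
v_e = Isp · g₀ = 279 × 9.8 = 2734.2 m/s.
Δv = v_e · ln(213,100/24,843.1) = 2734.2 × ln(8.578) = 2734.2 × 2.1492 ≈ 5876 m/s.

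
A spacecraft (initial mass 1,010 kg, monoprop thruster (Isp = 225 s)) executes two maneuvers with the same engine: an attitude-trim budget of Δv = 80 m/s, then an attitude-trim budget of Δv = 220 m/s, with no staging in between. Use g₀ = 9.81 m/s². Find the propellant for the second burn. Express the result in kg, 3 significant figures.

v_e = Isp · g₀ = 225 × 9.81 = 2207.2 m/s.
After the first burn: m = 1010 × exp(−80/2207.2) = 1010 × 0.96440 = 974.044 kg.
After the second burn: m = 974.044 × exp(−220/2207.2) = 974.044 × 0.90513 = 881.636 kg.
Second-burn propellant = 974.044 − 881.636 = 92.408 kg.

propellant for the second burn ≈ 92.4 kg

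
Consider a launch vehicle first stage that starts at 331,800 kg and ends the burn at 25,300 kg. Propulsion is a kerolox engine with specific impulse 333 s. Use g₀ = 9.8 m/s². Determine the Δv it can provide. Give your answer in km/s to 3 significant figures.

v_e = Isp · g₀ = 333 × 9.8 = 3263.4 m/s.
Rocket equation: Δv = v_e · ln(m₀/m_f) = 3263.4 × ln(13.11) = 3263.4 × 2.5737 ≈ 8399.1 m/s.

Δv ≈ 8.40 km/s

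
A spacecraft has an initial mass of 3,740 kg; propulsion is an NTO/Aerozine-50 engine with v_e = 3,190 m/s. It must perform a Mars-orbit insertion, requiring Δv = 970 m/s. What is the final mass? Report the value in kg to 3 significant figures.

Using Δv = v_e ln(m₀/m_f): m₀/m_f = exp(Δv / v_e) = exp(970 / 3190.0) = exp(0.3041) = 1.3554.
m_f = m₀ / 1.3554 = 3,740 / 1.3554 = 2,759.33 kg.

final mass ≈ 2760 kg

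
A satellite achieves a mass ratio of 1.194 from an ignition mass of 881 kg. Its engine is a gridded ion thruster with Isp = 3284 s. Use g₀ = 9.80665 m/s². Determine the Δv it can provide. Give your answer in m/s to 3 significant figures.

Δv ≈ 5710 m/s

v_e = Isp · g₀ = 3284 × 9.80665 = 32205.0 m/s.
By the Tsiolkovsky rocket equation, Δv = v_e · ln(1.194) = 32205.0 × 0.1773 ≈ 5710.2 m/s.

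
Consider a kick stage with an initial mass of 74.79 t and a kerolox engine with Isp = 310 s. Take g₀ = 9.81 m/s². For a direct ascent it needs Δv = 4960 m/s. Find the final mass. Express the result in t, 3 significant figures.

final mass ≈ 14.6 t

v_e = Isp · g₀ = 310 × 9.81 = 3041.1 m/s.
m₀/m_f = exp(Δv / v_e) = exp(4960 / 3041.1) = exp(1.6310) = 5.1089.
m_f = m₀ / 5.1089 = 74.79 / 5.1089 = 14.6392 t.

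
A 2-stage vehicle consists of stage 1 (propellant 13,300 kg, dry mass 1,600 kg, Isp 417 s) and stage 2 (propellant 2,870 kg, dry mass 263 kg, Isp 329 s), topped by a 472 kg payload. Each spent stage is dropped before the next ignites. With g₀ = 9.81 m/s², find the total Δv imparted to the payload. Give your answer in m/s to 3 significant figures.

Δv ≈ 10300 m/s

Ignition mass of stage 1 = 13,300+1,600 + 2,870+263 + 472 = 18,505 kg.
Stage 1: m₀ = 18,505 kg, m_f = 18,505 − 13,300 = 5,205 kg; Δv = 417×9.81×ln(3.555) = 4090.8×1.2684 ≈ 5189 m/s.
Stage 2: m₀ = 3,605 kg, m_f = 3,605 − 2,870 = 735 kg; Δv = 329×9.81×ln(4.905) = 3227.5×1.5902 ≈ 5132 m/s.
Total Δv = 5189 + 5132 = 10321 m/s.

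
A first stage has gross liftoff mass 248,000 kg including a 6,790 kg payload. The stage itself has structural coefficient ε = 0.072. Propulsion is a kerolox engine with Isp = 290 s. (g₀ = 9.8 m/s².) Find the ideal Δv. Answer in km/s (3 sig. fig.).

Δv ≈ 6.62 km/s

Stage wet mass = m₀ − payload = 248,000 − 6,790 = 241,210 kg.
Stage dry mass = ε × stage wet mass = 0.072 × 241,210 = 17,367.1 kg.
Burnout mass m_f = stage dry + payload = 17,367.1 + 6,790 = 24,157.1 kg.
v_e = Isp · g₀ = 290 × 9.8 = 2842.0 m/s.
Δv = v_e · ln(248,000/24,157.1) = 2842.0 × ln(10.27) = 2842.0 × 2.3289 ≈ 6619 m/s.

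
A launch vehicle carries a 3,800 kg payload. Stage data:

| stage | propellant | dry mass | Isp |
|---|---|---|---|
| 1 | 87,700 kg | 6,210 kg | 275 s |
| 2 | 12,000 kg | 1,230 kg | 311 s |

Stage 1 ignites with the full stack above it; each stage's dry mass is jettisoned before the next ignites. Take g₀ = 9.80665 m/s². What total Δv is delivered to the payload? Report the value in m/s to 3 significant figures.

Δv ≈ 7930 m/s

Ignition mass of stage 1 = 87,700+6,210 + 12,000+1,230 + 3,800 = 110,940 kg.
Stage 1: m₀ = 110,940 kg, m_f = 110,940 − 87,700 = 23,240 kg; Δv = 275×9.80665×ln(4.774) = 2696.8×1.5631 ≈ 4215 m/s.
Stage 2: m₀ = 17,030 kg, m_f = 17,030 − 12,000 = 5,030 kg; Δv = 311×9.80665×ln(3.386) = 3049.9×1.2196 ≈ 3719 m/s.
Total Δv = 4215 + 3719 = 7934 m/s.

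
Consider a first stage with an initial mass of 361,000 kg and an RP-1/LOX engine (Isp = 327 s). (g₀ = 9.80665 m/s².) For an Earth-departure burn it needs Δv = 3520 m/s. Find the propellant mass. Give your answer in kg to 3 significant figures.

propellant mass ≈ 241000 kg

v_e = Isp · g₀ = 327 × 9.80665 = 3206.8 m/s.
Rocket equation: m₀/m_f = exp(Δv / v_e) = exp(3520 / 3206.8) = exp(1.0977) = 2.9972.
m_f = 361,000 / 2.9972 = 120,446 kg, so propellant = m₀ − m_f = 361,000 − 120,446 = 240,554 kg.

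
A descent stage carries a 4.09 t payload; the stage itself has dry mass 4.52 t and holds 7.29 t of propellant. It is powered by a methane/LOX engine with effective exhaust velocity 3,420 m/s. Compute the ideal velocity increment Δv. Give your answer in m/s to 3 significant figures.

m₀ = payload + dry + propellant = 4.09 + 4.52 + 7.29 = 15.9 t.
m_f = payload + dry = 4.09 + 4.52 = 8.61 t.
Rocket equation: Δv = v_e · ln(m₀/m_f) = 3420.0 × ln(1.847) = 3420.0 × 0.6134 ≈ 2097.8 m/s.

Δv ≈ 2100 m/s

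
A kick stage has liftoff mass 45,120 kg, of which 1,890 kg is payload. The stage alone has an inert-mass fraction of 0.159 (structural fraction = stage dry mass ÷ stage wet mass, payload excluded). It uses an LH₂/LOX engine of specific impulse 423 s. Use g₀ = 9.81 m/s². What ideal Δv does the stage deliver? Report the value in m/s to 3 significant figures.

Stage wet mass = m₀ − payload = 45,120 − 1,890 = 43,230 kg.
Stage dry mass = ε × stage wet mass = 0.159 × 43,230 = 6,873.57 kg.
Burnout mass m_f = stage dry + payload = 6,873.57 + 1,890 = 8,763.57 kg.
v_e = Isp · g₀ = 423 × 9.81 = 4149.6 m/s.
Rocket equation: Δv = v_e · ln(45,120/8,763.57) = 4149.6 × ln(5.149) = 4149.6 × 1.6387 ≈ 6800 m/s.

Δv ≈ 6800 m/s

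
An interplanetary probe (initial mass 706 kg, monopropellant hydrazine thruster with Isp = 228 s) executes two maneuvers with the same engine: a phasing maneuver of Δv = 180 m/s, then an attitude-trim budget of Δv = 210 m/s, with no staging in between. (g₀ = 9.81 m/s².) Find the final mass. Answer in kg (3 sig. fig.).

final mass ≈ 593 kg

v_e = Isp · g₀ = 228 × 9.81 = 2236.7 m/s.
After the first burn: m = 706 × exp(−180/2236.7) = 706 × 0.92268 = 651.412 kg.
After the second burn: m = 651.412 × exp(−210/2236.7) = 651.412 × 0.91038 = 593.032 kg.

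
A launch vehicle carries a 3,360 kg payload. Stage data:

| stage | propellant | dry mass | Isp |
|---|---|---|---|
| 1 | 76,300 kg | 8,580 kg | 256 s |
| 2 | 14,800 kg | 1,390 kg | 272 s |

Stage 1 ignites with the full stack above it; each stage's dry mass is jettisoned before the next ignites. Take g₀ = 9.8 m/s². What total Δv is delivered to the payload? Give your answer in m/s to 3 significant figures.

Ignition mass of stage 1 = 76,300+8,580 + 14,800+1,390 + 3,360 = 104,430 kg.
Stage 1: m₀ = 104,430 kg, m_f = 104,430 − 76,300 = 28,130 kg; Δv = 256×9.8×ln(3.712) = 2508.8×1.3117 ≈ 3291 m/s.
Stage 2: m₀ = 19,550 kg, m_f = 19,550 − 14,800 = 4,750 kg; Δv = 272×9.8×ln(4.116) = 2665.6×1.4148 ≈ 3771 m/s.
Total Δv = 3291 + 3771 = 7062 m/s.

Δv ≈ 7060 m/s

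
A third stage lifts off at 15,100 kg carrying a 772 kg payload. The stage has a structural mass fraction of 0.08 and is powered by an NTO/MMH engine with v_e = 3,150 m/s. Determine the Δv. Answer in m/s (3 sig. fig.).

Stage wet mass = m₀ − payload = 15,100 − 772 = 14,328 kg.
Stage dry mass = ε × stage wet mass = 0.08 × 14,328 = 1,146.24 kg.
Burnout mass m_f = stage dry + payload = 1,146.24 + 772 = 1,918.24 kg.
From the ideal rocket equation, Δv = v_e · ln(15,100/1,918.24) = 3150.0 × ln(7.872) = 3150.0 × 2.0633 ≈ 6499 m/s.

Δv ≈ 6500 m/s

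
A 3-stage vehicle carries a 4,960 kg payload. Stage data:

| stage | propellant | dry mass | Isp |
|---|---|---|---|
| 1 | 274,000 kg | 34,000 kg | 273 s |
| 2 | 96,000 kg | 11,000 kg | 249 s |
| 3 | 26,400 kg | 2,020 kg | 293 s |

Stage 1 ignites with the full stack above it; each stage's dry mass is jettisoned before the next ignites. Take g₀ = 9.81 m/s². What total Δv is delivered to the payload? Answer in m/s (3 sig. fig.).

Δv ≈ 9840 m/s

Ignition mass of stage 1 = 274,000+34,000 + 96,000+11,000 + 26,400+2,020 + 4,960 = 448,380 kg.
Stage 1: m₀ = 448,380 kg, m_f = 448,380 − 274,000 = 174,380 kg; Δv = 273×9.81×ln(2.571) = 2678.1×0.9444 ≈ 2529 m/s.
Stage 2: m₀ = 140,380 kg, m_f = 140,380 − 96,000 = 44,380 kg; Δv = 249×9.81×ln(3.163) = 2442.7×1.1516 ≈ 2813 m/s.
Stage 3: m₀ = 33,380 kg, m_f = 33,380 − 26,400 = 6,980 kg; Δv = 293×9.81×ln(4.782) = 2874.3×1.5649 ≈ 4498 m/s.
Total Δv = 2529 + 2813 + 4498 = 9840 m/s.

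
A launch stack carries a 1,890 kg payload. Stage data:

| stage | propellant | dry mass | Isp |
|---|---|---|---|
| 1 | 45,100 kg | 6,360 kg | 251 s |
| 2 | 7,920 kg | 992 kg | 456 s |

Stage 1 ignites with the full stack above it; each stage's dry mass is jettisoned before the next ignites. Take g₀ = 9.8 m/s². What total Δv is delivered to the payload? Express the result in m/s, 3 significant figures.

Ignition mass of stage 1 = 45,100+6,360 + 7,920+992 + 1,890 = 62,262 kg.
Stage 1: m₀ = 62,262 kg, m_f = 62,262 − 45,100 = 17,162 kg; Δv = 251×9.8×ln(3.628) = 2459.8×1.2887 ≈ 3170 m/s.
Stage 2: m₀ = 10,802 kg, m_f = 10,802 − 7,920 = 2,882 kg; Δv = 456×9.8×ln(3.748) = 4468.8×1.3212 ≈ 5904 m/s.
Total Δv = 3170 + 5904 = 9074 m/s.

Δv ≈ 9070 m/s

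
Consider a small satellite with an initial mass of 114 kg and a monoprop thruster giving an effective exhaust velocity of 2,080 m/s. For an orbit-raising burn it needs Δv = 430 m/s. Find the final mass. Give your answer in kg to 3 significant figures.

By the Tsiolkovsky rocket equation, m₀/m_f = exp(Δv / v_e) = exp(430 / 2080.0) = exp(0.2067) = 1.2297.
m_f = m₀ / 1.2297 = 114 / 1.2297 = 92.7055 kg.

final mass ≈ 92.7 kg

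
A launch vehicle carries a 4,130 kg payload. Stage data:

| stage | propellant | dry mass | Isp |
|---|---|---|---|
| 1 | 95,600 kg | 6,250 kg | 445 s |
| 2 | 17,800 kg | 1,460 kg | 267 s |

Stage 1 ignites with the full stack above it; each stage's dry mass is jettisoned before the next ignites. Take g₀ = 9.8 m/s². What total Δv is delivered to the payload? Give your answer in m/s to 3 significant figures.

Ignition mass of stage 1 = 95,600+6,250 + 17,800+1,460 + 4,130 = 125,240 kg.
Stage 1: m₀ = 125,240 kg, m_f = 125,240 − 95,600 = 29,640 kg; Δv = 445×9.8×ln(4.225) = 4361.0×1.4411 ≈ 6285 m/s.
Stage 2: m₀ = 23,390 kg, m_f = 23,390 − 17,800 = 5,590 kg; Δv = 267×9.8×ln(4.184) = 2616.6×1.4313 ≈ 3745 m/s.
Total Δv = 6285 + 3745 = 10030 m/s.

Δv ≈ 10000 m/s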